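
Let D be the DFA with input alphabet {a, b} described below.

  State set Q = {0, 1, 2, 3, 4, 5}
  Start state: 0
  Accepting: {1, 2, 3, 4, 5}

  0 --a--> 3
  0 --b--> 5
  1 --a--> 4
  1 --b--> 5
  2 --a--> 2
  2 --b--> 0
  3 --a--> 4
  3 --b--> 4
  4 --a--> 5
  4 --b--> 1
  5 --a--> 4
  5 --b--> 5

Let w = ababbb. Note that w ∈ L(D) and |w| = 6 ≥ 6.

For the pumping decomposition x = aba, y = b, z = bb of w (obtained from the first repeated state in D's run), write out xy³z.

xy^3z = aba·b·b·b·bb = ababbbbb.
Reading y = b takes D from 5 back to 5, so after x·y·y·y the machine is still in 5, and z then leads to the accepting state 5. Hence ababbbbb ∈ L(D).

ababbbbb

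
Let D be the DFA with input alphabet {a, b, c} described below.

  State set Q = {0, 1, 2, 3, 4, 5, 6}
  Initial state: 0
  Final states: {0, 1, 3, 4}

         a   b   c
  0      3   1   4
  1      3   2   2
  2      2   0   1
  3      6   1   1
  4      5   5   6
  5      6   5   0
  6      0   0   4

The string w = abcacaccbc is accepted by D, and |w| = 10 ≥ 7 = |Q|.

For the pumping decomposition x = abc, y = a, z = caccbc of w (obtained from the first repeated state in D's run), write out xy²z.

xy^2z = abc·a·a·caccbc = abcaacaccbc.
Reading y = a takes D from 2 back to 2, so after x·y·y the machine is still in 2, and z then leads to the accepting state 4. Hence abcaacaccbc ∈ L(D).

abcaacaccbc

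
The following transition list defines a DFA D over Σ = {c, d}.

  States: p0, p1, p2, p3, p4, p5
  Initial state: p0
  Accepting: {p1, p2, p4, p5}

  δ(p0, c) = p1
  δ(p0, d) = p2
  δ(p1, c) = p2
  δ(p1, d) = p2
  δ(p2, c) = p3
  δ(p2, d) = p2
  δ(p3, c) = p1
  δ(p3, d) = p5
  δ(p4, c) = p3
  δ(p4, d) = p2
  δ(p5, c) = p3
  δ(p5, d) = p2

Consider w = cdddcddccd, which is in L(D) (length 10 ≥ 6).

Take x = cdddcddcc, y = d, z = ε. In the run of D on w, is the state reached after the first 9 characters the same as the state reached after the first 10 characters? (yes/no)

Run of D on the first 10 characters of w = c d d d c d d c c d:
  step 0: p0  (start)
  step 1: p1  (read c: p0→p1)
  step 2: p2  (read d: p1→p2)
  step 3: p2  (read d: p2→p2)
  step 4: p2  (read d: p2→p2)
  step 5: p3  (read c: p2→p3)
  step 6: p5  (read d: p3→p5)
  step 7: p2  (read d: p5→p2)
  step 8: p3  (read c: p2→p3)
  step 9: p1  (read c: p3→p1)
  step 10: p2  (read d: p1→p2)

After x (step 9): p1. After xy (step 10): p2.
They differ (p1 ≠ p2), so y is not a cycle from the state after x; this split is not the one the pumping-lemma construction produces, and pumping y need not keep the string in L(D).

no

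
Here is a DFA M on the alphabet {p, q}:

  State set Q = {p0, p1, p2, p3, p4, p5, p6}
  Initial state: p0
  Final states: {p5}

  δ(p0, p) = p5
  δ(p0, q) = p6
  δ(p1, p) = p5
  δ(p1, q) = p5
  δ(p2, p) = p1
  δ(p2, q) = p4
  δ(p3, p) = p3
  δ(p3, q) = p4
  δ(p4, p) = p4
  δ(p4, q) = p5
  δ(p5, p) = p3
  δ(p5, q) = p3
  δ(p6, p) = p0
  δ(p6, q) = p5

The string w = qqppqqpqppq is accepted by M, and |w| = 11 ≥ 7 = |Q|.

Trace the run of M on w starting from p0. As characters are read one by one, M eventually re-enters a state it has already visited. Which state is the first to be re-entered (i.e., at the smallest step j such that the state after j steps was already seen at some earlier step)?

p3

Run of M on w = q q p p q q p q p p q:
  step 0: p0  (start)
  step 1: p6  (read q: p0→p6)
  step 2: p5  (read q: p6→p5)
  step 3: p3  (read p: p5→p3)
  step 4: p3  (read p: p3→p3)   ← first repeat (p3 seen earlier)
  step 5: p4  (read q: p3→p4)
  step 6: p5  (read q: p4→p5)
  step 7: p3  (read p: p5→p3)
  step 8: p4  (read q: p3→p4)
  step 9: p4  (read p: p4→p4)
  step 10: p4  (read p: p4→p4)
  step 11: p5  (read q: p4→p5)

The earliest repeat is at step j = 4: M is in p3, which it already visited at step i = 3.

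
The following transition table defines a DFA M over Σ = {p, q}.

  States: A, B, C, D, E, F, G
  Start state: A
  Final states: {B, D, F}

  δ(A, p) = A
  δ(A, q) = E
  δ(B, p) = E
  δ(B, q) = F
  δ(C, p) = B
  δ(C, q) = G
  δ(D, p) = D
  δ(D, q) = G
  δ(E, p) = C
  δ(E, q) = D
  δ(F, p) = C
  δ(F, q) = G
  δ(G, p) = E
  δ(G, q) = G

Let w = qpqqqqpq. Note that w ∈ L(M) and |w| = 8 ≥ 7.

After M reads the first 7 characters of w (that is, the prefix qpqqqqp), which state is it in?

Run of M on the first 7 characters of w = q p q q q q p:
  step 0: A  (start)
  step 1: E  (read q: A→E)
  step 2: C  (read p: E→C)
  step 3: G  (read q: C→G)
  step 4: G  (read q: G→G)
  step 5: G  (read q: G→G)
  step 6: G  (read q: G→G)
  step 7: E  (read p: G→E)

After reading 7 characters, M is in state E.
(This kind of state-tracing is the core of the pumping-lemma construction: with 7 states, pigeonhole forces a repeat within the first 7 steps.)

E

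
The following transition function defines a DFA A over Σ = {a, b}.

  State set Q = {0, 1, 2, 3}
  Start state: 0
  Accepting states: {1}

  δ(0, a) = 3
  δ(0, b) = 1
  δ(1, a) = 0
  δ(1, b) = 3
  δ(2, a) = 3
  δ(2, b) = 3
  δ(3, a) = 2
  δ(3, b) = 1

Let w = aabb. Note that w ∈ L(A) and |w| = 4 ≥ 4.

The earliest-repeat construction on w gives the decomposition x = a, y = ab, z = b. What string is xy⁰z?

ab

xy⁰z = xz = a·b = ab.
Reading y = ab takes A from 3 back to 3, so after x the machine is still in 3, and z then leads to the accepting state 1. Hence ab ∈ L(A).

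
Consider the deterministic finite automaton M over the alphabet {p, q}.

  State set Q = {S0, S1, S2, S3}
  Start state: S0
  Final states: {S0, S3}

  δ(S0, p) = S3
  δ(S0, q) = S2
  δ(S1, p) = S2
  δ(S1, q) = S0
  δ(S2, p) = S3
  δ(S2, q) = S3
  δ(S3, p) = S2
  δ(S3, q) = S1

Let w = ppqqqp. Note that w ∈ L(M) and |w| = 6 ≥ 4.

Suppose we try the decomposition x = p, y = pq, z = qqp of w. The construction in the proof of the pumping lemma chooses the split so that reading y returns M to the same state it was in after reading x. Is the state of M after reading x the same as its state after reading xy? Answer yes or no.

State sequence: S0 -p-> S3 -p-> S2 -q-> S3

After x (step 1): S3. After xy (step 3): S3.
They match, so y = pq drives M around a cycle from S3 back to itself; pumping y any number of times keeps M in S3 before reading z, and xyⁱz ∈ L(M) for every i ≥ 0.

yes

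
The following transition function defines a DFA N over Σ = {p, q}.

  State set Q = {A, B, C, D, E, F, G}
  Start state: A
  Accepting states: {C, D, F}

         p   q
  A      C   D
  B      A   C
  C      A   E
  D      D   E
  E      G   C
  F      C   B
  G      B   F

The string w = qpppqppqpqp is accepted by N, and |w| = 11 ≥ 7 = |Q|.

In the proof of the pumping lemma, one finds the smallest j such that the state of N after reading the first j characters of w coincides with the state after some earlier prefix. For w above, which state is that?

D

State sequence: A -q-> D -p-> D -p-> D -p-> D -q-> E -p-> G -p-> B -q-> C -p-> A -q-> D -p-> D
First repeat at step 2: D was already visited.

The earliest repeat is at step j = 2: N is in D, which it already visited at step i = 1.
The DFA has 7 states, so the proof of the pumping lemma guarantees a repeated state among the first 7+1 visited; the segment between the two visits is the pumpable y.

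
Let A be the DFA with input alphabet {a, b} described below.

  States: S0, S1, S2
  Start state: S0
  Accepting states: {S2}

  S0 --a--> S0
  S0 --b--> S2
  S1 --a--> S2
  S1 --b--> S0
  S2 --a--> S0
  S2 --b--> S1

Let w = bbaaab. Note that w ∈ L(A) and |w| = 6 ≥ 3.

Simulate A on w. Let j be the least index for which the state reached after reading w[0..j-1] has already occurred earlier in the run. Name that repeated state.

S2

State sequence: S0 -b-> S2 -b-> S1 -a-> S2 -a-> S0 -a-> S0 -b-> S2
First repeat at step 3: S2 was already visited.

The earliest repeat is at step j = 3: A is in S2, which it already visited at step i = 1.
With |Q| = 3, pigeonhole forces a state repeat no later than step 3; the substring read between the first and second visits to that state can be pumped.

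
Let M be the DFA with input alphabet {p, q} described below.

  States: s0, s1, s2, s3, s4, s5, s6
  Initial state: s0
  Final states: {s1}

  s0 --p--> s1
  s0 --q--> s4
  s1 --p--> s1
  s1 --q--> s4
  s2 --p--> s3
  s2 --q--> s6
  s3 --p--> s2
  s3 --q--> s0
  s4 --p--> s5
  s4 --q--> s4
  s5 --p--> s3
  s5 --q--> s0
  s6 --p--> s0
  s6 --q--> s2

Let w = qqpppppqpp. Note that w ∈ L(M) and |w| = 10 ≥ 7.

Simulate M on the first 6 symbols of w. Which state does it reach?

s3

State sequence: s0 -q-> s4 -q-> s4 -p-> s5 -p-> s3 -p-> s2 -p-> s3

After reading 6 characters, M is in state s3.
(This kind of state-tracing is the core of the pumping-lemma construction: with 7 states, pigeonhole forces a repeat within the first 7 steps.)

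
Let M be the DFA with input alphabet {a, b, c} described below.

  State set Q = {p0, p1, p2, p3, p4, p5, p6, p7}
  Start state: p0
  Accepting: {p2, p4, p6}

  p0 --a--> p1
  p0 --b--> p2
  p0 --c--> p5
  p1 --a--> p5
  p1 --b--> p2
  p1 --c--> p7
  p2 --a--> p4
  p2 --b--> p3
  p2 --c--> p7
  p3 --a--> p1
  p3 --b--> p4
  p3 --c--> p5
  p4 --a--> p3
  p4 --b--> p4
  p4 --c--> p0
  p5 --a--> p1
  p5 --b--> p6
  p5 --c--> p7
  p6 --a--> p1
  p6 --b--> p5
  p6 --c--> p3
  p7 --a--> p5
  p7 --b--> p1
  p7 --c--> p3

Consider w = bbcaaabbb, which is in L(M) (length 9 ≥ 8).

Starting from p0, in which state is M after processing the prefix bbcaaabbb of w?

p4

State sequence: p0 -b-> p2 -b-> p3 -c-> p5 -a-> p1 -a-> p5 -a-> p1 -b-> p2 -b-> p3 -b-> p4

After reading 9 characters, M is in state p4.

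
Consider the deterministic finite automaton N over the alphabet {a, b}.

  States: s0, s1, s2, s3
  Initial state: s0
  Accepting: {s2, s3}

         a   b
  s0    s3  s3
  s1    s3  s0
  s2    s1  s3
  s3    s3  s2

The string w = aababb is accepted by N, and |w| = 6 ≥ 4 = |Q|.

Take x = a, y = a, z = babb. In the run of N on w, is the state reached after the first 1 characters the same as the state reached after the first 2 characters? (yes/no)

State sequence: s0 -a-> s3 -a-> s3

After x (step 1): s3. After xy (step 2): s3.
They match, so y = a drives N around a cycle from s3 back to itself; pumping y any number of times keeps N in s3 before reading z, and xyⁱz ∈ L(N) for every i ≥ 0.

yes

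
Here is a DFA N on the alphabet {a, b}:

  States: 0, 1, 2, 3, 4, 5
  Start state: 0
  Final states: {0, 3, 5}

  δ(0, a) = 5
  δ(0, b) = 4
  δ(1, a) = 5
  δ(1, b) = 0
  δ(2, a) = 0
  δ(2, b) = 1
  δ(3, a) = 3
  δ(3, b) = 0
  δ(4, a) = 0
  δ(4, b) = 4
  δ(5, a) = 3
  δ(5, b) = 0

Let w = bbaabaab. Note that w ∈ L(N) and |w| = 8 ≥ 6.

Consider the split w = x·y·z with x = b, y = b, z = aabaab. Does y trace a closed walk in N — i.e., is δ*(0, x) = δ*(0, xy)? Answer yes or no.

Run of N on the first 2 characters of w = b b:
  step 0: 0  (start)
  step 1: 4  (read b: 0→4)
  step 2: 4  (read b: 4→4)

After x (step 1): 4. After xy (step 2): 4.
They match, so y = b drives N around a cycle from 4 back to itself; pumping y any number of times keeps N in 4 before reading z, and xyⁱz ∈ L(N) for every i ≥ 0.

yes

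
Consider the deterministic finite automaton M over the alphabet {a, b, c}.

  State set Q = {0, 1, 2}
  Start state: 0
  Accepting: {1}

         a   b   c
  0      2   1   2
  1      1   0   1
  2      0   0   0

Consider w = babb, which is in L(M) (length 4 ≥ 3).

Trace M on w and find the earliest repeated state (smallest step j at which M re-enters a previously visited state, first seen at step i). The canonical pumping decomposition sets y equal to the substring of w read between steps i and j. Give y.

a

Run of M on w = b a b b:
  step 0: 0  (start)
  step 1: 1  (read b: 0→1)
  step 2: 1  (read a: 1→1)   ← first repeat (1 seen earlier)
  step 3: 0  (read b: 1→0)
  step 4: 1  (read b: 0→1)

So i = 1, j = 2, giving x = w[0:1] = b, y = w[1:2] = a, z = w[2:4] = bb.
Check: |xy| = 2 ≤ 3 and |y| = 1 ≥ 1. Reading y takes M from 1 back to 1, so every xyⁱz is accepted.
With |Q| = 3, pigeonhole forces a state repeat no later than step 3; the substring read between the first and second visits to that state can be pumped.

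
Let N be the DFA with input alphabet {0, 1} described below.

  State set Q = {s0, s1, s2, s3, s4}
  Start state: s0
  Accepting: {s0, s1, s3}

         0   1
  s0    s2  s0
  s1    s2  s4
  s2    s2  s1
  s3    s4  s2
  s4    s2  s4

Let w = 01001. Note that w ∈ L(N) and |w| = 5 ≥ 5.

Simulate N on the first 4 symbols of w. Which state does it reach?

Run of N on the first 4 characters of w = 0 1 0 0:
  step 0: s0  (start)
  step 1: s2  (read 0: s0→s2)
  step 2: s1  (read 1: s2→s1)
  step 3: s2  (read 0: s1→s2)
  step 4: s2  (read 0: s2→s2)

After reading 4 characters, N is in state s2.

s2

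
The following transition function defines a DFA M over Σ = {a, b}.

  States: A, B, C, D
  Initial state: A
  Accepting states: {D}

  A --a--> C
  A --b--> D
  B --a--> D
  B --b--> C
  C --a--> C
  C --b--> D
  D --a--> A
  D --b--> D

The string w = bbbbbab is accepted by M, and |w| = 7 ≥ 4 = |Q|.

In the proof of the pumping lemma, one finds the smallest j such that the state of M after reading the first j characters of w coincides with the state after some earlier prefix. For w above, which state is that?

Run of M on w = b b b b b a b:
  step 0: A  (start)
  step 1: D  (read b: A→D)
  step 2: D  (read b: D→D)   ← first repeat (D seen earlier)
  step 3: D  (read b: D→D)
  step 4: D  (read b: D→D)
  step 5: D  (read b: D→D)
  step 6: A  (read a: D→A)
  step 7: D  (read b: A→D)

The earliest repeat is at step j = 2: M is in D, which it already visited at step i = 1.
Since M has 4 states, any run of length ≥ 4 visits 4+1 states, so by pigeonhole some state repeats within the first 4 steps — that repeat gives the pumpable loop.

D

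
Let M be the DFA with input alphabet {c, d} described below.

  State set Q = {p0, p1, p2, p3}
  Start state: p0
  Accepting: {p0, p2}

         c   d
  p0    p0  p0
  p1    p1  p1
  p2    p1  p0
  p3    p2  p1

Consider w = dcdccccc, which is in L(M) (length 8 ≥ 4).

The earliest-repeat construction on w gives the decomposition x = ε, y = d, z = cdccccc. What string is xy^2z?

ddcdccccc

xy^2z = ε·d·d·cdccccc = ddcdccccc.
Reading y = d takes M from p0 back to p0, so after x·y·y the machine is still in p0, and z then leads to the accepting state p0. Hence ddcdccccc ∈ L(M).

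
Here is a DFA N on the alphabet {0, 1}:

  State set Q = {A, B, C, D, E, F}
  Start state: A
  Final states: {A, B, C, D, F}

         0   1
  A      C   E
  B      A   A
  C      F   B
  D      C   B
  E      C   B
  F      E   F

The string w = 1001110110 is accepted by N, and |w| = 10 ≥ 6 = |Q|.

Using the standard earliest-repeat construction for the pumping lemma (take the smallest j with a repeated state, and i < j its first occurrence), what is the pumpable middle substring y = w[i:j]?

State sequence: A -1-> E -0-> C -0-> F -1-> F -1-> F -1-> F -0-> E -1-> B -1-> A -0-> C
First repeat at step 4: F was already visited.

So i = 3, j = 4, giving x = w[0:3] = 100, y = w[3:4] = 1, z = w[4:10] = 110110.
Check: |xy| = 4 ≤ 6 and |y| = 1 ≥ 1. Reading y takes N from F back to F, so every xyⁱz is accepted.

1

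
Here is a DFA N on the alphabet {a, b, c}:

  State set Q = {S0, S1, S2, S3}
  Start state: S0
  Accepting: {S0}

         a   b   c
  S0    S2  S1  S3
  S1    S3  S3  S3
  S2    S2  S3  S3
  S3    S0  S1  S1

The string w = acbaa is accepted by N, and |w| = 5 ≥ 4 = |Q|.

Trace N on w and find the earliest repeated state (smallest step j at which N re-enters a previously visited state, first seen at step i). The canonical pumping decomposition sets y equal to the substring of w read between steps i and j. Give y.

ba

State sequence: S0 -a-> S2 -c-> S3 -b-> S1 -a-> S3 -a-> S0
First repeat at step 4: S3 was already visited.

So i = 2, j = 4, giving x = w[0:2] = ac, y = w[2:4] = ba, z = w[4:5] = a.
Check: |xy| = 4 ≤ 4 and |y| = 2 ≥ 1. Reading y takes N from S3 back to S3, so every xyⁱz is accepted.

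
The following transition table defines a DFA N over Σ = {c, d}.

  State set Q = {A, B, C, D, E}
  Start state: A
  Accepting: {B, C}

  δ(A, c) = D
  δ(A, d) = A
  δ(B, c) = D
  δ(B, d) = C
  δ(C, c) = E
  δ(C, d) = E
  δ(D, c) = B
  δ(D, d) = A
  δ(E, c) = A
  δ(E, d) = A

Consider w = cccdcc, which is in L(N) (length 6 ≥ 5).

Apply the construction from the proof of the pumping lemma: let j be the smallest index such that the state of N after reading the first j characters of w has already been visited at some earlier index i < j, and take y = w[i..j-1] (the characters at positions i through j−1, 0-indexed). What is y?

cc

State sequence: A -c-> D -c-> B -c-> D -d-> A -c-> D -c-> B
First repeat at step 3: D was already visited.

So i = 1, j = 3, giving x = w[0:1] = c, y = w[1:3] = cc, z = w[3:6] = dcc.
Check: |xy| = 3 ≤ 5 and |y| = 2 ≥ 1. Reading y takes N from D back to D, so every xyⁱz is accepted.
With |Q| = 5, pigeonhole forces a state repeat no later than step 5; the substring read between the first and second visits to that state can be pumped.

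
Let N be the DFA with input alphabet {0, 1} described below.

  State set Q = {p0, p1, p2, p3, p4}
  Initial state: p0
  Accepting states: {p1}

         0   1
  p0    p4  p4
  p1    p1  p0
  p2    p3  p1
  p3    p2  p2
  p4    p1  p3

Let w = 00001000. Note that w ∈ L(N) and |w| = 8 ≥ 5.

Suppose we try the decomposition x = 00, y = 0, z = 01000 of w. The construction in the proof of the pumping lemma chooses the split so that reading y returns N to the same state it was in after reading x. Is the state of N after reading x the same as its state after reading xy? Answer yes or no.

Run of N on the first 3 characters of w = 0 0 0:
  step 0: p0  (start)
  step 1: p4  (read 0: p0→p4)
  step 2: p1  (read 0: p4→p1)
  step 3: p1  (read 0: p1→p1)

After x (step 2): p1. After xy (step 3): p1.
They match, so y = 0 drives N around a cycle from p1 back to itself; pumping y any number of times keeps N in p1 before reading z, and xyⁱz ∈ L(N) for every i ≥ 0.

yes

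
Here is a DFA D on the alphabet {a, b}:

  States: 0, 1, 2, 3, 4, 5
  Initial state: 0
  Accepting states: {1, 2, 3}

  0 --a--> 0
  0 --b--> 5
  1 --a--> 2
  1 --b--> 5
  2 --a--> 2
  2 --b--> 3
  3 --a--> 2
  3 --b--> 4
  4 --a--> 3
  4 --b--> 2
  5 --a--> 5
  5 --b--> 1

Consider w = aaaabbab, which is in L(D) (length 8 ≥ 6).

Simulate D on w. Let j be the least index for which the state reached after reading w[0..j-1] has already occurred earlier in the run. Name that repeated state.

State sequence: 0 -a-> 0 -a-> 0 -a-> 0 -a-> 0 -b-> 5 -b-> 1 -a-> 2 -b-> 3
First repeat at step 1: 0 was already visited.

The earliest repeat is at step j = 1: D is in 0, which it already visited at step i = 0.

0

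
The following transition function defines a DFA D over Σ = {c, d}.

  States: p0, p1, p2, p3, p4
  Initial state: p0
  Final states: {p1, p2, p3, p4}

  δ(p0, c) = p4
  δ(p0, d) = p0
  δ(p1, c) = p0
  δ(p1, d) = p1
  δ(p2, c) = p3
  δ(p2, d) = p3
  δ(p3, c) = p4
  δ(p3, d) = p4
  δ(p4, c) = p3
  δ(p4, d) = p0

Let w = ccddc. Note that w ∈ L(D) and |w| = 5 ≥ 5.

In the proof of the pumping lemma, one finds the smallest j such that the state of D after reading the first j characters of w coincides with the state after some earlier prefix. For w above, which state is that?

p4

State sequence: p0 -c-> p4 -c-> p3 -d-> p4 -d-> p0 -c-> p4
First repeat at step 3: p4 was already visited.

The earliest repeat is at step j = 3: D is in p4, which it already visited at step i = 1.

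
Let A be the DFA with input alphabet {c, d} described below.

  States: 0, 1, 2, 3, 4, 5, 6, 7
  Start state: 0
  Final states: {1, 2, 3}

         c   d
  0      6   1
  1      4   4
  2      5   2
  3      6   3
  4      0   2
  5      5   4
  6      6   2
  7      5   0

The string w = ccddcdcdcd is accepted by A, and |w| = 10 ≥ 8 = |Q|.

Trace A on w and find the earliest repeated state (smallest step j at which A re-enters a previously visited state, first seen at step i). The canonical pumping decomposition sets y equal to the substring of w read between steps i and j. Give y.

c

Run of A on w = c c d d c d c d c d:
  step 0: 0  (start)
  step 1: 6  (read c: 0→6)
  step 2: 6  (read c: 6→6)   ← first repeat (6 seen earlier)
  step 3: 2  (read d: 6→2)
  step 4: 2  (read d: 2→2)
  step 5: 5  (read c: 2→5)
  step 6: 4  (read d: 5→4)
  step 7: 0  (read c: 4→0)
  step 8: 1  (read d: 0→1)
  step 9: 4  (read c: 1→4)
  step 10: 2  (read d: 4→2)

So i = 1, j = 2, giving x = w[0:1] = c, y = w[1:2] = c, z = w[2:10] = ddcdcdcd.
Check: |xy| = 2 ≤ 8 and |y| = 1 ≥ 1. Reading y takes A from 6 back to 6, so every xyⁱz is accepted.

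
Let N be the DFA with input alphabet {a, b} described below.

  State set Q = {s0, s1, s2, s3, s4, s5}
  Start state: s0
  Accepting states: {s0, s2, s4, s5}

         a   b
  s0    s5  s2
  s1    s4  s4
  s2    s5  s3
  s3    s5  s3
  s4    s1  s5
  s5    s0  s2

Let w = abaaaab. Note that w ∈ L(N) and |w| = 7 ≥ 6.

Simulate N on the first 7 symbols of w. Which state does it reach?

State sequence: s0 -a-> s5 -b-> s2 -a-> s5 -a-> s0 -a-> s5 -a-> s0 -b-> s2

After reading 7 characters, N is in state s2.
(This kind of state-tracing is the core of the pumping-lemma construction: with 6 states, pigeonhole forces a repeat within the first 6 steps.)

s2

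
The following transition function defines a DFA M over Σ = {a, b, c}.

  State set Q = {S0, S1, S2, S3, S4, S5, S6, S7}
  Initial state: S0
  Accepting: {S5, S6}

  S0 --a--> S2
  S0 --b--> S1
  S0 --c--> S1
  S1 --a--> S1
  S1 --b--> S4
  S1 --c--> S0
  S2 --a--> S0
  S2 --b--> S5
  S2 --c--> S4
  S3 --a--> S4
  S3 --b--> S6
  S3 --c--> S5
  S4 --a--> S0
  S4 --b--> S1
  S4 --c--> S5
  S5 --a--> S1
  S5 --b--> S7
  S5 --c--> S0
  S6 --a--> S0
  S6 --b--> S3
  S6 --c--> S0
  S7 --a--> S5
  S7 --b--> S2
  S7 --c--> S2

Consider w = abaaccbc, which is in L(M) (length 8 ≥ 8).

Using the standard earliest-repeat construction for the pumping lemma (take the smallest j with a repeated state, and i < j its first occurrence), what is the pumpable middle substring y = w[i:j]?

a

State sequence: S0 -a-> S2 -b-> S5 -a-> S1 -a-> S1 -c-> S0 -c-> S1 -b-> S4 -c-> S5
First repeat at step 4: S1 was already visited.

So i = 3, j = 4, giving x = w[0:3] = aba, y = w[3:4] = a, z = w[4:8] = ccbc.
Check: |xy| = 4 ≤ 8 and |y| = 1 ≥ 1. Reading y takes M from S1 back to S1, so every xyⁱz is accepted.
Since M has 8 states, any run of length ≥ 8 visits 8+1 states, so by pigeonhole some state repeats within the first 8 steps — that repeat gives the pumpable loop.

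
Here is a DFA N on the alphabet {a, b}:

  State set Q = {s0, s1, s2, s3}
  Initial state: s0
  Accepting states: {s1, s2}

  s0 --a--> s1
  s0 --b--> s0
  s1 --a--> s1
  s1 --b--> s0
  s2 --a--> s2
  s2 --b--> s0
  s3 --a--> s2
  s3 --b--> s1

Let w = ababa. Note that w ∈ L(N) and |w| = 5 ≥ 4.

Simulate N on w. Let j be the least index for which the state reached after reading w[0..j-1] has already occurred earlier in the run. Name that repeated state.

s0

Run of N on w = a b a b a:
  step 0: s0  (start)
  step 1: s1  (read a: s0→s1)
  step 2: s0  (read b: s1→s0)   ← first repeat (s0 seen earlier)
  step 3: s1  (read a: s0→s1)
  step 4: s0  (read b: s1→s0)
  step 5: s1  (read a: s0→s1)

The earliest repeat is at step j = 2: N is in s0, which it already visited at step i = 0.
Pumping length from the standard proof: p = 4 (the number of states). The repeated state found above gives |xy| = j ≤ 4 and |y| = j − i ≥ 1.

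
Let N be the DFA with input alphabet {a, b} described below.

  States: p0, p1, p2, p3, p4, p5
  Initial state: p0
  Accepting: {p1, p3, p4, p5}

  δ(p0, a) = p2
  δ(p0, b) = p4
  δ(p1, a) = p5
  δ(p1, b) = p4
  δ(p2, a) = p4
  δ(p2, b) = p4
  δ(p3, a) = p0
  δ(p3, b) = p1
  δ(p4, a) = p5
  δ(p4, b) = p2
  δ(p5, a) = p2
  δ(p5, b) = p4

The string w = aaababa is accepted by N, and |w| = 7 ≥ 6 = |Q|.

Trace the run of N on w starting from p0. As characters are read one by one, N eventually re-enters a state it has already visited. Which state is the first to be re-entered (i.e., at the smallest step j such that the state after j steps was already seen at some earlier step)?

Run of N on w = a a a b a b a:
  step 0: p0  (start)
  step 1: p2  (read a: p0→p2)
  step 2: p4  (read a: p2→p4)
  step 3: p5  (read a: p4→p5)
  step 4: p4  (read b: p5→p4)   ← first repeat (p4 seen earlier)
  step 5: p5  (read a: p4→p5)
  step 6: p4  (read b: p5→p4)
  step 7: p5  (read a: p4→p5)

The earliest repeat is at step j = 4: N is in p4, which it already visited at step i = 2.

p4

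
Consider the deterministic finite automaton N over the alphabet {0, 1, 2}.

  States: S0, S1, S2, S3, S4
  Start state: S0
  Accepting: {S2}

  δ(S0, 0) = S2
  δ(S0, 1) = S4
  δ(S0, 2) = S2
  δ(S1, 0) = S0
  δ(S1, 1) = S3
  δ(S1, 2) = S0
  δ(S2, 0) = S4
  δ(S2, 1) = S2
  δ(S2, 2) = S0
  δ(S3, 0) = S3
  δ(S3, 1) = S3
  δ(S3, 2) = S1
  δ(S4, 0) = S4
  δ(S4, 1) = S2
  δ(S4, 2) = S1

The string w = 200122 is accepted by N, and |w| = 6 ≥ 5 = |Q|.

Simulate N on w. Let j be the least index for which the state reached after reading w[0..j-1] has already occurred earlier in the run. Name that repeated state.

S4

Run of N on w = 2 0 0 1 2 2:
  step 0: S0  (start)
  step 1: S2  (read 2: S0→S2)
  step 2: S4  (read 0: S2→S4)
  step 3: S4  (read 0: S4→S4)   ← first repeat (S4 seen earlier)
  step 4: S2  (read 1: S4→S2)
  step 5: S0  (read 2: S2→S0)
  step 6: S2  (read 2: S0→S2)

The earliest repeat is at step j = 3: N is in S4, which it already visited at step i = 2.
Since N has 5 states, any run of length ≥ 5 visits 5+1 states, so by pigeonhole some state repeats within the first 5 steps — that repeat gives the pumpable loop.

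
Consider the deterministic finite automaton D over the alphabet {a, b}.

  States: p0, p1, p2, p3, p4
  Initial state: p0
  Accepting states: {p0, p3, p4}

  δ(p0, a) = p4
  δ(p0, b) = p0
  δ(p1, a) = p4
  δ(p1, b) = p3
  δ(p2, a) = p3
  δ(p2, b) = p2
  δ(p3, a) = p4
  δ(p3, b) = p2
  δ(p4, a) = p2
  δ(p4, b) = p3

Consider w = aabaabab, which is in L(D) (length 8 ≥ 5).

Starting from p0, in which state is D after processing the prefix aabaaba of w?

Run of D on the first 7 characters of w = a a b a a b a:
  step 0: p0  (start)
  step 1: p4  (read a: p0→p4)
  step 2: p2  (read a: p4→p2)
  step 3: p2  (read b: p2→p2)
  step 4: p3  (read a: p2→p3)
  step 5: p4  (read a: p3→p4)
  step 6: p3  (read b: p4→p3)
  step 7: p4  (read a: p3→p4)

After reading 7 characters, D is in state p4.
(This kind of state-tracing is the core of the pumping-lemma construction: with 5 states, pigeonhole forces a repeat within the first 5 steps.)

p4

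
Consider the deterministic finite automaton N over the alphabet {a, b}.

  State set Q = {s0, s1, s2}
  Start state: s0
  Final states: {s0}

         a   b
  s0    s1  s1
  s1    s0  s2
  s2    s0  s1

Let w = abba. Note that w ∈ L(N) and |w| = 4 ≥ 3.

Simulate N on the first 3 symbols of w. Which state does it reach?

Run of N on the first 3 characters of w = a b b:
  step 0: s0  (start)
  step 1: s1  (read a: s0→s1)
  step 2: s2  (read b: s1→s2)
  step 3: s1  (read b: s2→s1)

After reading 3 characters, N is in state s1.

s1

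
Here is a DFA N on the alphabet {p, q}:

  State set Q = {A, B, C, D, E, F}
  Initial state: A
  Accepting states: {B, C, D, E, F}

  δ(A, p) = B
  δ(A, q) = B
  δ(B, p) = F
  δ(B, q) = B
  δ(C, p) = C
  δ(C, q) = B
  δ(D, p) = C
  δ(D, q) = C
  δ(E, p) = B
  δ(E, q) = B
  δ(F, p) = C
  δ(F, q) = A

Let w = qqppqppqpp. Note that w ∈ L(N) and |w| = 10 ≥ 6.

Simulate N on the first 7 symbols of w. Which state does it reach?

Run of N on the first 7 characters of w = q q p p q p p:
  step 0: A  (start)
  step 1: B  (read q: A→B)
  step 2: B  (read q: B→B)
  step 3: F  (read p: B→F)
  step 4: C  (read p: F→C)
  step 5: B  (read q: C→B)
  step 6: F  (read p: B→F)
  step 7: C  (read p: F→C)

After reading 7 characters, N is in state C.

C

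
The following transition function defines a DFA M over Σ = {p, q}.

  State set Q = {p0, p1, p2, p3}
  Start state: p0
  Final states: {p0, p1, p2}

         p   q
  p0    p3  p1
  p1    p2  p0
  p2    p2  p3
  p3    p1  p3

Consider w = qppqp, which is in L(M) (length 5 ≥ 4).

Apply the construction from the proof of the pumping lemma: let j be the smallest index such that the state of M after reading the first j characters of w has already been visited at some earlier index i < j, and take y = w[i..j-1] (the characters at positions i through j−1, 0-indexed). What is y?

Run of M on w = q p p q p:
  step 0: p0  (start)
  step 1: p1  (read q: p0→p1)
  step 2: p2  (read p: p1→p2)
  step 3: p2  (read p: p2→p2)   ← first repeat (p2 seen earlier)
  step 4: p3  (read q: p2→p3)
  step 5: p1  (read p: p3→p1)

So i = 2, j = 3, giving x = w[0:2] = qp, y = w[2:3] = p, z = w[3:5] = qp.
Check: |xy| = 3 ≤ 4 and |y| = 1 ≥ 1. Reading y takes M from p2 back to p2, so every xyⁱz is accepted.
Since M has 4 states, any run of length ≥ 4 visits 4+1 states, so by pigeonhole some state repeats within the first 4 steps — that repeat gives the pumpable loop.

p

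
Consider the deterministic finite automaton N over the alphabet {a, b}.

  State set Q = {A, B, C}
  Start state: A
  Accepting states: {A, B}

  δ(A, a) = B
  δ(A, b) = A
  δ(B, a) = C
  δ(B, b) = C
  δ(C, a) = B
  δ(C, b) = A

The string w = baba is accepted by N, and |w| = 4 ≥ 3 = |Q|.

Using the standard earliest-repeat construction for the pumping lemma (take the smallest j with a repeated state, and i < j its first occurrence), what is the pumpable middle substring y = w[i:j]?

State sequence: A -b-> A -a-> B -b-> C -a-> B
First repeat at step 1: A was already visited.

So i = 0, j = 1, giving x = w[0:0] = ε, y = w[0:1] = b, z = w[1:4] = aba.
Check: |xy| = 1 ≤ 3 and |y| = 1 ≥ 1. Reading y takes N from A back to A, so every xyⁱz is accepted.

b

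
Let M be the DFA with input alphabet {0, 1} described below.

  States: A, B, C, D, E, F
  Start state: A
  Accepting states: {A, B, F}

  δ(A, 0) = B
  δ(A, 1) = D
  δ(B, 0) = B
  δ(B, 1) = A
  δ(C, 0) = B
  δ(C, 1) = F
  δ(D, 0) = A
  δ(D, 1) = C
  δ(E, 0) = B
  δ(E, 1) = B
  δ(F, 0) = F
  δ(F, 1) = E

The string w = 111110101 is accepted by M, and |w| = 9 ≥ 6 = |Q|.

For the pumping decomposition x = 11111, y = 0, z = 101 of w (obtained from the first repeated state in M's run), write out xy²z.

1111100101

xy^2z = 11111·0·0·101 = 1111100101.
Reading y = 0 takes M from B back to B, so after x·y·y the machine is still in B, and z then leads to the accepting state A. Hence 1111100101 ∈ L(M).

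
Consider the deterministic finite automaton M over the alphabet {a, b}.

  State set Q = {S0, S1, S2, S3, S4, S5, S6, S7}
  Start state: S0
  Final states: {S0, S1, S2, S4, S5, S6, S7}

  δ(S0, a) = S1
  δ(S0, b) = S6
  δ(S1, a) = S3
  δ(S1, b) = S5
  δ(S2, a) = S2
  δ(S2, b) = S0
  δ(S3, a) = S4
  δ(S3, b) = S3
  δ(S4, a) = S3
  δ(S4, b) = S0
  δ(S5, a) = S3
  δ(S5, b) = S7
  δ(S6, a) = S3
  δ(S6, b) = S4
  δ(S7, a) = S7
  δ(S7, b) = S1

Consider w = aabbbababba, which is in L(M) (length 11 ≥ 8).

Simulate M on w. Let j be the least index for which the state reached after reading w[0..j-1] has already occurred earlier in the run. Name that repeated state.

S3

Run of M on w = a a b b b a b a b b a:
  step 0: S0  (start)
  step 1: S1  (read a: S0→S1)
  step 2: S3  (read a: S1→S3)
  step 3: S3  (read b: S3→S3)   ← first repeat (S3 seen earlier)
  step 4: S3  (read b: S3→S3)
  step 5: S3  (read b: S3→S3)
  step 6: S4  (read a: S3→S4)
  step 7: S0  (read b: S4→S0)
  step 8: S1  (read a: S0→S1)
  step 9: S5  (read b: S1→S5)
  step 10: S7  (read b: S5→S7)
  step 11: S7  (read a: S7→S7)

The earliest repeat is at step j = 3: M is in S3, which it already visited at step i = 2.
Since M has 8 states, any run of length ≥ 8 visits 8+1 states, so by pigeonhole some state repeats within the first 8 steps — that repeat gives the pumpable loop.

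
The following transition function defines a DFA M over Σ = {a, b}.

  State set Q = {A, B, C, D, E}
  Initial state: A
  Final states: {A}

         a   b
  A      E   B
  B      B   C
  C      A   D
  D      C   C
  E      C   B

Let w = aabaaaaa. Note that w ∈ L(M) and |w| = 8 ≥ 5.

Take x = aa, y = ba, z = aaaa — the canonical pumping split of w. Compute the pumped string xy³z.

xy^3z = aa·ba·ba·ba·aaaa = aabababaaaaa.
Reading y = ba takes M from C back to C, so after x·y·y·y the machine is still in C, and z then leads to the accepting state A. Hence aabababaaaaa ∈ L(M).

aabababaaaaa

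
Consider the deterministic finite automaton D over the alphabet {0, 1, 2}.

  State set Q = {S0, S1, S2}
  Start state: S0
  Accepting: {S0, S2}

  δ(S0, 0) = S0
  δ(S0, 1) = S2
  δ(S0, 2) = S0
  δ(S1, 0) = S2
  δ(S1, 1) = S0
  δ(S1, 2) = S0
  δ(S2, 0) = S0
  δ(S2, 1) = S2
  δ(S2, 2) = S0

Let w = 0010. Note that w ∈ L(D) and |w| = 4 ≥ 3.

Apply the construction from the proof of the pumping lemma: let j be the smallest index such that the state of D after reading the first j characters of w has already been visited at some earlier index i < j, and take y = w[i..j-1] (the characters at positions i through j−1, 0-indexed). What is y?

0

Run of D on w = 0 0 1 0:
  step 0: S0  (start)
  step 1: S0  (read 0: S0→S0)   ← first repeat (S0 seen earlier)
  step 2: S0  (read 0: S0→S0)
  step 3: S2  (read 1: S0→S2)
  step 4: S0  (read 0: S2→S0)

So i = 0, j = 1, giving x = w[0:0] = ε, y = w[0:1] = 0, z = w[1:4] = 010.
Check: |xy| = 1 ≤ 3 and |y| = 1 ≥ 1. Reading y takes D from S0 back to S0, so every xyⁱz is accepted.
Since D has 3 states, any run of length ≥ 3 visits 3+1 states, so by pigeonhole some state repeats within the first 3 steps — that repeat gives the pumpable loop.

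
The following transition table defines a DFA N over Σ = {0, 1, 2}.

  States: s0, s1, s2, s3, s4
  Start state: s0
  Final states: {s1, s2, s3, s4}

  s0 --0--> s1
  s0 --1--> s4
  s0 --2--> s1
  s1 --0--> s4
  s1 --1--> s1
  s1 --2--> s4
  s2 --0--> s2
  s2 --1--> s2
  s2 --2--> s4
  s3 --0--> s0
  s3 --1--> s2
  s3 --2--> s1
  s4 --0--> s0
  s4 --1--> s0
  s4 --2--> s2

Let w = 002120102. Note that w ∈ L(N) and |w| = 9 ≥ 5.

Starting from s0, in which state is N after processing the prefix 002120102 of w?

s1

Run of N on the first 9 characters of w = 0 0 2 1 2 0 1 0 2:
  step 0: s0  (start)
  step 1: s1  (read 0: s0→s1)
  step 2: s4  (read 0: s1→s4)
  step 3: s2  (read 2: s4→s2)
  step 4: s2  (read 1: s2→s2)
  step 5: s4  (read 2: s2→s4)
  step 6: s0  (read 0: s4→s0)
  step 7: s4  (read 1: s0→s4)
  step 8: s0  (read 0: s4→s0)
  step 9: s1  (read 2: s0→s1)

After reading 9 characters, N is in state s1.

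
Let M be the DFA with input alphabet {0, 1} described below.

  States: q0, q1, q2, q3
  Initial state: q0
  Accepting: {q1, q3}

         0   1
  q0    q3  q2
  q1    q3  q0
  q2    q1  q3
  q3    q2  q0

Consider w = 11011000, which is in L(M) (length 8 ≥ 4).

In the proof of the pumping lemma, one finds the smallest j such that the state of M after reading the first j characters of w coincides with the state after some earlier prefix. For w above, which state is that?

State sequence: q0 -1-> q2 -1-> q3 -0-> q2 -1-> q3 -1-> q0 -0-> q3 -0-> q2 -0-> q1
First repeat at step 3: q2 was already visited.

The earliest repeat is at step j = 3: M is in q2, which it already visited at step i = 1.
The DFA has 4 states, so the proof of the pumping lemma guarantees a repeated state among the first 4+1 visited; the segment between the two visits is the pumpable y.

q2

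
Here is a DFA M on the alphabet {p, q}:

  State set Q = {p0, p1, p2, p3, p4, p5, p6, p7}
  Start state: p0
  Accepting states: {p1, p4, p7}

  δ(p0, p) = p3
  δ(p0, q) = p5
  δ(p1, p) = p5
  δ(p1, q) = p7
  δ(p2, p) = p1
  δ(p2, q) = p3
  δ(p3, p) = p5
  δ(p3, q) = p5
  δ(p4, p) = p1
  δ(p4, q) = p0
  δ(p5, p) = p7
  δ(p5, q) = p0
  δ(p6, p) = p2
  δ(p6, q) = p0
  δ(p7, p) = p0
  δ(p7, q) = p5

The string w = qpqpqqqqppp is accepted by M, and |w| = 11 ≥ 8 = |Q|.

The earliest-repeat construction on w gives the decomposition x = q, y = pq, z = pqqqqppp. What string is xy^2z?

xy^2z = q·pq·pq·pqqqqppp = qpqpqpqqqqppp.
Reading y = pq takes M from p5 back to p5, so after x·y·y the machine is still in p5, and z then leads to the accepting state p7. Hence qpqpqpqqqqppp ∈ L(M).

qpqpqpqqqqppp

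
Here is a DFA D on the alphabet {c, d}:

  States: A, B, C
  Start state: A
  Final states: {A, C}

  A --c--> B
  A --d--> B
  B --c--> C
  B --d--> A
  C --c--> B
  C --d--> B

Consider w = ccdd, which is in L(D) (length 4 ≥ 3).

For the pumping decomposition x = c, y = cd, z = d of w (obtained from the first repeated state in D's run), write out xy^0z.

xy⁰z = xz = c·d = cd.
Reading y = cd takes D from B back to B, so after x the machine is still in B, and z then leads to the accepting state A. Hence cd ∈ L(D).

cd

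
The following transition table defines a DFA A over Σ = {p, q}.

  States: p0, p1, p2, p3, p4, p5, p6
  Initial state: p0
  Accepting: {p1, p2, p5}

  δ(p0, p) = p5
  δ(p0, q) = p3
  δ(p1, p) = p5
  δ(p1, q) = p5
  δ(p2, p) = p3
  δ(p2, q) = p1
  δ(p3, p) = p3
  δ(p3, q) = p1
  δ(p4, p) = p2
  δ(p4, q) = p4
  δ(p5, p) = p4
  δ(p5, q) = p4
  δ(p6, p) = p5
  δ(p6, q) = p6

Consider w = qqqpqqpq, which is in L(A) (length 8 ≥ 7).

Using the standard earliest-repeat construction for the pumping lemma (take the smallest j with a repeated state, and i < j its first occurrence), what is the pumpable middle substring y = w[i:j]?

State sequence: p0 -q-> p3 -q-> p1 -q-> p5 -p-> p4 -q-> p4 -q-> p4 -p-> p2 -q-> p1
First repeat at step 5: p4 was already visited.

So i = 4, j = 5, giving x = w[0:4] = qqqp, y = w[4:5] = q, z = w[5:8] = qpq.
Check: |xy| = 5 ≤ 7 and |y| = 1 ≥ 1. Reading y takes A from p4 back to p4, so every xyⁱz is accepted.

q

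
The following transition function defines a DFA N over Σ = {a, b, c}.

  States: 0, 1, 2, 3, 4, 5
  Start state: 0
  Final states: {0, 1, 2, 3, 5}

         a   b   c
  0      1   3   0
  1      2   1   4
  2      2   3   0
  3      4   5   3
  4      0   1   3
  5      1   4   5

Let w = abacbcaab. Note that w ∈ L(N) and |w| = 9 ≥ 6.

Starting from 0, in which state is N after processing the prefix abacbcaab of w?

3

State sequence: 0 -a-> 1 -b-> 1 -a-> 2 -c-> 0 -b-> 3 -c-> 3 -a-> 4 -a-> 0 -b-> 3

After reading 9 characters, N is in state 3.
(This kind of state-tracing is the core of the pumping-lemma construction: with 6 states, pigeonhole forces a repeat within the first 6 steps.)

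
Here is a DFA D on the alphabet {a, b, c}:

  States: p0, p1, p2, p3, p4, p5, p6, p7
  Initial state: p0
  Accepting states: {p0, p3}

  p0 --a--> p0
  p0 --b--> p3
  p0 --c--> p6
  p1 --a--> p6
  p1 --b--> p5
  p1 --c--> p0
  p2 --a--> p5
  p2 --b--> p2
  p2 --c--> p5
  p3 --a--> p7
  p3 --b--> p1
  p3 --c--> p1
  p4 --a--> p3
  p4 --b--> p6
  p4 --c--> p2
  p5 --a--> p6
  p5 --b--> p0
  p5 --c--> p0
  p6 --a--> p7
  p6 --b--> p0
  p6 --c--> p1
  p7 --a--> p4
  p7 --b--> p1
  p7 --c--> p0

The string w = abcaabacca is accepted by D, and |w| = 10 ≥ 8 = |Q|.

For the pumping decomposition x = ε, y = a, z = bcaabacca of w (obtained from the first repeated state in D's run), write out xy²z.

xy^2z = ε·a·a·bcaabacca = aabcaabacca.
Reading y = a takes D from p0 back to p0, so after x·y·y the machine is still in p0, and z then leads to the accepting state p0. Hence aabcaabacca ∈ L(D).

aabcaabacca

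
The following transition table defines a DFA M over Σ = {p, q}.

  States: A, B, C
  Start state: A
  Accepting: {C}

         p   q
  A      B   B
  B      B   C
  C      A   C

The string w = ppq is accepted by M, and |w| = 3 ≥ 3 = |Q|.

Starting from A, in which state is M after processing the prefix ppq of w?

State sequence: A -p-> B -p-> B -q-> C

After reading 3 characters, M is in state C.

C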